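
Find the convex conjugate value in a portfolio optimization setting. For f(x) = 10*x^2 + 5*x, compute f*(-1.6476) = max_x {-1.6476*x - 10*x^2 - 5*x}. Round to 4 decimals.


f*(y) = sup_x {y*x - a*x^2 - b*x} = sup_x {(y-b)*x - a*x^2}
FOC: (y - b) - 2a*x = 0 => x* = (y - b)/(2a)
x* = (-1.6476 - 5)/(2*10) = -0.3324
f*(-1.6476) = (y-b)^2/(4a) = (-1.6476 - 5)^2/(4*10)
= 44.1906/40 = 1.1048


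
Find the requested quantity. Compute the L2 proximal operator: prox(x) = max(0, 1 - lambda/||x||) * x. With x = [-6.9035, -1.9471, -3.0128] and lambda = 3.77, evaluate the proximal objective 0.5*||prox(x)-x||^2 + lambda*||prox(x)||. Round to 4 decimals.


Step 1: Compute ||x||.
||x|| = 7.7799
Step 2: Compute scaling factor.
scale = max(0, 1 - 3.77/7.7799) = 0.5154
Step 3: prox(x) = [-3.5582, -1.0036, -1.5528]
||prox(x)|| = 4.0099
Step 4: Proximal objective.
0.5*||prox-x||^2 = 7.1065
lambda*||prox|| = 15.1173
Total = 22.2237


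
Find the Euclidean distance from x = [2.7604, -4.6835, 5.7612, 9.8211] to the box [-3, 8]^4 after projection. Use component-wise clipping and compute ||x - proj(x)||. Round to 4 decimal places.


Project each component onto [-3, 8].
clip(2.7604) = 2.7604, clip(-4.6835) = -3.0, clip(5.7612) = 5.7612, clip(9.8211) = 8.0
Projection = [2.7604, -3.0, 5.7612, 8.0]
Squared diffs: [0.0, 2.8342, 0.0, 3.3164]
Distance = sqrt(6.1506) = 2.48


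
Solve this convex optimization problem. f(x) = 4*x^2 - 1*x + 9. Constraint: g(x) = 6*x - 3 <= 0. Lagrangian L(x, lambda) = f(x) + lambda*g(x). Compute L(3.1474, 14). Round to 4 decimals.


Step 1: Evaluate f(x).
f(3.1474) = 4*3.1474^2 - 1*3.1474 + 9 = 45.4771
Step 2: Evaluate g(x).
g(3.1474) = 6*3.1474 - 3 = 15.8844
Step 3: Compute Lagrangian.
L = 45.4771 + 14*15.8844 = 267.8587


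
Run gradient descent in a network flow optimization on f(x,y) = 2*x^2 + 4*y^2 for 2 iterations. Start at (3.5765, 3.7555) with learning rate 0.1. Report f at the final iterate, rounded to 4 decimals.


Gradient descent on f(x,y) = 2*x^2 + 4*y^2.
Starting point: (3.5765, 3.7555), alpha = 0.1
Step 1: grad_x = 2*2*3.5765 = 14.306, grad_y = 2*4*3.7555 = 30.044
  x_1 = 3.5765 - 0.1*14.306 = 2.1459
  y_1 = 3.7555 - 0.1*30.044 = 0.7511
Step 2: grad_x = 2*2*2.1459 = 8.5836, grad_y = 2*4*0.7511 = 6.0088
  x_2 = 2.1459 - 0.1*8.5836 = 1.2875
  y_2 = 0.7511 - 0.1*6.0088 = 0.1502
f(1.2875, 0.1502) = 2*1.2875^2 + 4*0.1502^2 = 3.4058


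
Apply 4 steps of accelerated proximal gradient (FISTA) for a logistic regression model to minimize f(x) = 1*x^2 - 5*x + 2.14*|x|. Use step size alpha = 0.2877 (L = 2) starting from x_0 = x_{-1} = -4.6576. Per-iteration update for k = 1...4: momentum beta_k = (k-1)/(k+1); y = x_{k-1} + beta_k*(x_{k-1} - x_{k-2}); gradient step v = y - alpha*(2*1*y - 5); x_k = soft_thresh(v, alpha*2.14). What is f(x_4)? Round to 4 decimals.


FISTA on f(x) = 1*x^2 - 5*x + 2.14*|x|
L = 2, alpha = 0.2877
Iteration 1: beta = 0.0, y = -4.6576 + 0.0*(-4.6576 + 4.6576) = -4.6576
  grad(y) = -14.3152, v = y - alpha*grad = -0.5391
  prox(v) = soft_thresh(-0.5391, 0.6157) = 0.0
Iteration 2: beta = 0.3333, y = 0.0 + 0.3333*(0.0 + 4.6576) = 1.5525
  grad(y) = -1.8949, v = y - alpha*grad = 2.0977
  prox(v) = soft_thresh(2.0977, 0.6157) = 1.482
Iteration 3: beta = 0.5, y = 1.482 + 0.5*(1.482 - 0.0) = 2.223
  grad(y) = -0.5539, v = y - alpha*grad = 2.3824
  prox(v) = soft_thresh(2.3824, 0.6157) = 1.7667
Iteration 4: beta = 0.6, y = 1.7667 + 0.6*(1.7667 - 1.482) = 1.9375
  grad(y) = -1.1249, v = y - alpha*grad = 2.2612
  prox(v) = soft_thresh(2.2612, 0.6157) = 1.6455
f(x_4) = 1*1.6455^2 - 5*1.6455 + 2.14*|1.6455| = -1.9985


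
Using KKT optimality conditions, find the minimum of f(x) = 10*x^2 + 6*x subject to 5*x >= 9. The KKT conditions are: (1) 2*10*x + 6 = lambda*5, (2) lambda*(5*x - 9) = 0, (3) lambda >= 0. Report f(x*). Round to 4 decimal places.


Step 1: Try lambda = 0 (constraint inactive).
x_unc = -6/(2*10) = -0.3
Check: 5*-0.3 = -1.5 < 9 -- violated!
Step 2: Constraint must be active: 5*x = 9
x* = 9/5 = 1.8
lambda = (2*10*1.8 + 6)/5 = 8.4
Step 3: Compute optimal value.
f(x*) = 10*1.8^2 + 6*1.8 = 43.2


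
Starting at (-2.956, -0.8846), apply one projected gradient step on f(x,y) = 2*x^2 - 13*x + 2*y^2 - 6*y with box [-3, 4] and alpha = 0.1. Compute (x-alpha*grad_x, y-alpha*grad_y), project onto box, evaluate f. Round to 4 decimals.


Step 1: Compute gradient at (-2.956, -0.8846).
grad_x = 2*2*-2.956 - 13 = -24.824
grad_y = 2*2*-0.8846 - 6 = -9.5384
Step 2: Gradient step.
x_raw = -2.956 - 0.1*-24.824 = -0.4736
y_raw = -0.8846 - 0.1*-9.5384 = 0.0692
Step 3: Project onto [-3, 4].
x_proj = clip(-0.4736) = -0.4736
y_proj = clip(0.0692) = 0.0692
Step 4: Evaluate f.
f(-0.4736, 0.0692) = 6.1995


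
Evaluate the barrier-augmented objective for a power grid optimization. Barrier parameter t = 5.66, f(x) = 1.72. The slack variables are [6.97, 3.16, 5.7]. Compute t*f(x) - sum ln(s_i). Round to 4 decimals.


Step 1: Compute log-barrier.
ln values: [1.9416, 1.1506, 1.7405]
phi = -(1.9416 + 1.1506 + 1.7405) = -4.8327
Step 2: Compute augmented objective.
t*f(x) = 5.66*1.72 = 9.7352
Total = 9.7352 - 4.8327 = 4.9025


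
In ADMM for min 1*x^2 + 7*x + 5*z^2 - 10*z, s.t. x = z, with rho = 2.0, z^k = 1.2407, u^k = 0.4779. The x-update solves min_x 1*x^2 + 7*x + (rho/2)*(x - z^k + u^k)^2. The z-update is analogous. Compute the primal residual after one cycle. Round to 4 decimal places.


ADMM iteration with rho = 2.0, z^k = 1.2407, u^k = 0.4779
Step 1: x-update.
Minimize 1*x^2 + 7*x + (2.0/2)*(x - 1.2407 + 0.4779)^2
FOC: (2*1 + 2.0)*x = -7 + 2.0*(1.2407 - 0.4779)
x^{k+1} = -1.3686
Step 2: z-update.
Minimize 5*z^2 - 10*z + (2.0/2)*(-1.3686 - z + 0.4779)^2
FOC: (2*5 + 2.0)*z = 10 + 2.0*(-1.3686 + 0.4779)
z^{k+1} = 0.6849
Step 3: u-update.
u^{k+1} = 0.4779 - 1.3686 - 0.6849 = -1.5756
Step 4: Primal residual = |-1.3686 - 0.6849| = 2.0535


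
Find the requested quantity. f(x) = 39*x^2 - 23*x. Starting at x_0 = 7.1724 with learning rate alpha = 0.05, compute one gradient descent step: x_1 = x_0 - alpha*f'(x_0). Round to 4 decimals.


We compute the gradient at x_0 and apply the update.
f'(x) = 78*x - 23
f'(7.1724) = 78*7.1724 - 23 = 536.4472
x_1 = 7.1724 - 0.05*536.4472 = -19.65


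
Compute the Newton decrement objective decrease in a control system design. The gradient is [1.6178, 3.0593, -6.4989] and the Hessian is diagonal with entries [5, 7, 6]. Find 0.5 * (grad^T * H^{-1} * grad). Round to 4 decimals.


Step 1: H is diagonal, so H^(-1) * g = [0.3236, 0.437, -1.0832].
Step 2: g^T H^(-1) g = sum_i g_i^2 / H_ii
  = (1.6178)^2/5 + (3.0593)^2/7 + (-6.4989)^2/6
  = 0.5235 + 1.337 + 7.0393 = 8.8998
Step 3: Objective decrease = 0.5 * g^T H^(-1) g = 4.4499


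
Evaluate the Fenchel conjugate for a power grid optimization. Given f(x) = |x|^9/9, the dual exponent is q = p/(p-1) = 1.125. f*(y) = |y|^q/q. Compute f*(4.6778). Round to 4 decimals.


The conjugate exponent q satisfies 1/p + 1/q = 1.
p = 9, so q = 9/(9 - 1) = 1.125
|y|^q = 4.6778^1.125 = 5.6728
f*(4.6778) = 5.6728 / 1.125 = 5.0425


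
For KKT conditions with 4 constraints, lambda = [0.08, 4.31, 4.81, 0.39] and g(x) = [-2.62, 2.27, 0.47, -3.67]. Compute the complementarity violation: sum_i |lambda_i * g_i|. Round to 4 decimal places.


KKT complementary slackness check:
lambda_1 * g_1 = 0.08 * -2.62 = -0.2096
lambda_2 * g_2 = 4.31 * 2.27 = 9.7837
lambda_3 * g_3 = 4.81 * 0.47 = 2.2607
lambda_4 * g_4 = 0.39 * -3.67 = -1.4313
Total violation = 0.2096 + 9.7837 + 2.2607 + 1.4313 = 13.6853


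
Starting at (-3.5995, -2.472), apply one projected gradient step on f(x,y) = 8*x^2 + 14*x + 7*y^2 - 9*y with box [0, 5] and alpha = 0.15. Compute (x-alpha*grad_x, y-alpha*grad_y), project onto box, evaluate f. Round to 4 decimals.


Step 1: Compute gradient at (-3.5995, -2.472).
grad_x = 2*8*-3.5995 + 14 = -43.592
grad_y = 2*7*-2.472 - 9 = -43.608
Step 2: Gradient step.
x_raw = -3.5995 - 0.15*-43.592 = 2.9393
y_raw = -2.472 - 0.15*-43.608 = 4.0692
Step 3: Project onto [0, 5].
x_proj = clip(2.9393) = 2.9393
y_proj = clip(4.0692) = 4.0692
Step 4: Evaluate f.
f(2.9393, 4.0692) = 189.552


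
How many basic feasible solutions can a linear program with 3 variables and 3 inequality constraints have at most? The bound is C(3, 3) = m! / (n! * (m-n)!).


Each vertex corresponds to some choice of n active constraints out of m, so the number of vertices is at most C(m, n) = m! / (n!(m-n)!).
m = 3, n = 3
Numerator: 3 * 2 * 1
Denominator: 3! = 6
C(3, 3) = 1


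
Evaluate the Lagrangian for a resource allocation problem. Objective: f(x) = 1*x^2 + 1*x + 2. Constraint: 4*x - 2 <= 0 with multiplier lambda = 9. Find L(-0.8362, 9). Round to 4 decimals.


Step 1: Evaluate f(x).
f(-0.8362) = 1*(-0.8362)^2 + 1*(-0.8362) + 2 = 1.863
Step 2: Evaluate g(x).
g(-0.8362) = 4*-0.8362 - 2 = -5.3448
Step 3: Compute Lagrangian.
L = 1.863 + 9*-5.3448 = -46.2402


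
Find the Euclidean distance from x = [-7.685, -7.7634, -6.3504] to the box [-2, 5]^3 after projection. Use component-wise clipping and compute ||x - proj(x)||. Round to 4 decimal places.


Project each component onto [-2, 5].
clip(-7.685) = -2.0, clip(-7.7634) = -2.0, clip(-6.3504) = -2.0
Projection = [-2.0, -2.0, -2.0]
Squared diffs: [32.3192, 33.2168, 18.926]
Distance = sqrt(84.462) = 9.1903


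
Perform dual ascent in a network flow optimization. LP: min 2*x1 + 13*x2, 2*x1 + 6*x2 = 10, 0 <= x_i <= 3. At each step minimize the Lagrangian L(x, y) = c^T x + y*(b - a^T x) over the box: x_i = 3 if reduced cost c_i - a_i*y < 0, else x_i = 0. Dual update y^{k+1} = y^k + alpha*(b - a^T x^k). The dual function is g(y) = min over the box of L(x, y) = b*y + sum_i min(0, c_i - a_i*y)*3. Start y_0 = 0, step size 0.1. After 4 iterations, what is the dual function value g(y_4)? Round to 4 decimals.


Dual ascent for LP: min 2*x1 + 13*x2, 2*x1 + 6*x2 = 10, 0 <= x_i <= 3
Step 1: y^k = 0.0, reduced costs: (2.0, 13.0)
  x^k = (0.0, 0.0), subgradient = b - a^T x = 10.0
  y^{k+1} = 0.0 + 0.1*10.0 = 1.0
Step 2: y^k = 1.0, reduced costs: (0.0, 7.0)
  x^k = (0.0, 0.0), subgradient = b - a^T x = 10.0
  y^{k+1} = 1.0 + 0.1*10.0 = 2.0
Step 3: y^k = 2.0, reduced costs: (-2.0, 1.0)
  x^k = (3.0, 0.0), subgradient = b - a^T x = 4.0
  y^{k+1} = 2.0 + 0.1*4.0 = 2.4
Step 4: y^k = 2.4, reduced costs: (-2.8, -1.4)
  x^k = (3.0, 3.0), subgradient = b - a^T x = -14.0
  y^{k+1} = 2.4 + 0.1*-14.0 = 1.0
Dual objective at y_4 = 1.0: reduced costs (0.0, 7.0), box minimizer x = (0.0, 0.0)
g(y_4) = b*y + (c1 - a1*y)*x1 + (c2 - a2*y)*x2 = 10*1.0 + 0.0*0.0 + 7.0*0.0 = 10.0 + 0.0 + 0.0 = 10.0


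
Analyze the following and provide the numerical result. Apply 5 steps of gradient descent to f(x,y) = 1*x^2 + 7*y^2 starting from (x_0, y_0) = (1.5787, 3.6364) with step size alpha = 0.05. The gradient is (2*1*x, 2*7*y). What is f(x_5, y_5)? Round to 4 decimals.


Gradient descent on f(x,y) = 1*x^2 + 7*y^2.
Starting point: (1.5787, 3.6364), alpha = 0.05
Step 1: grad_x = 2*1*1.5787 = 3.1574, grad_y = 2*7*3.6364 = 50.9096
  x_1 = 1.5787 - 0.05*3.1574 = 1.4208
  y_1 = 3.6364 - 0.05*50.9096 = 1.0909
Step 2: grad_x = 2*1*1.4208 = 2.8417, grad_y = 2*7*1.0909 = 15.2729
  x_2 = 1.4208 - 0.05*2.8417 = 1.2787
  y_2 = 1.0909 - 0.05*15.2729 = 0.3273
Step 3: grad_x = 2*1*1.2787 = 2.5575, grad_y = 2*7*0.3273 = 4.5819
  x_3 = 1.2787 - 0.05*2.5575 = 1.1509
  y_3 = 0.3273 - 0.05*4.5819 = 0.0982
Step 4: grad_x = 2*1*1.1509 = 2.3017, grad_y = 2*7*0.0982 = 1.3746
  x_4 = 1.1509 - 0.05*2.3017 = 1.0358
  y_4 = 0.0982 - 0.05*1.3746 = 0.0295
Step 5: grad_x = 2*1*1.0358 = 2.0716, grad_y = 2*7*0.0295 = 0.4124
  x_5 = 1.0358 - 0.05*2.0716 = 0.9322
  y_5 = 0.0295 - 0.05*0.4124 = 0.0088
f(0.9322, 0.0088) = 1*0.9322^2 + 7*0.0088^2 = 0.8696


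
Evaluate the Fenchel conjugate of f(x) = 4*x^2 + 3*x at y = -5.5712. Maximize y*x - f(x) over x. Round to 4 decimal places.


f*(y) = sup_x {y*x - a*x^2 - b*x} = sup_x {(y-b)*x - a*x^2}
FOC: (y - b) - 2a*x = 0 => x* = (y - b)/(2a)
x* = (-5.5712 - 3)/(2*4) = -1.0714
f*(-5.5712) = (y-b)^2/(4a) = (-5.5712 - 3)^2/(4*4)
= 73.4655/16 = 4.5916


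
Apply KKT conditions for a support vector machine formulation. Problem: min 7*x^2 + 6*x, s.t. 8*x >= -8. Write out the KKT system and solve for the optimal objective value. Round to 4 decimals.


Step 1: Try lambda = 0 (constraint inactive).
Stationarity: 2*7*x + 6 = 0
x* = -6/(2*7) = -3/7 = -0.4286 (rounded; the exact value -3/7 is used below)
Check constraint: 8*-0.4286 = -3.4288 >= -8 -- satisfied.
Step 2: Compute optimal value.
f(x*) = 7*(-3/7)^2 + 6*(-3/7) = -1.2857


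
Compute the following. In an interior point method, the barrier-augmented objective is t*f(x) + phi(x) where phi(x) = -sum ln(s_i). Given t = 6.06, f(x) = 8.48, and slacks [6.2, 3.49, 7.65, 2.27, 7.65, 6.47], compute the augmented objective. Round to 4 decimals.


Step 1: Compute log-barrier.
ln values: [1.8245, 1.2499, 2.0347, 0.8198, 2.0347, 1.8672]
phi = -(1.8245 + 1.2499 + 2.0347 + 0.8198 + 2.0347 + 1.8672) = -9.8308
Step 2: Compute augmented objective.
t*f(x) = 6.06*8.48 = 51.3888
Total = 51.3888 - 9.8308 = 41.558


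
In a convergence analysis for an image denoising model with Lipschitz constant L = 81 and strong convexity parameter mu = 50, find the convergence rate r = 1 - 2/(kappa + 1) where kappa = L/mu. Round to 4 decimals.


Step 1: Compute the condition number.
kappa = L/mu = 81/50 = 1.62
Step 2: Compute the convergence rate.
r = 1 - 2/(kappa + 1) = 1 - 2*mu/(L + mu) = (L - mu)/(L + mu) = 31/131 = 0.2366


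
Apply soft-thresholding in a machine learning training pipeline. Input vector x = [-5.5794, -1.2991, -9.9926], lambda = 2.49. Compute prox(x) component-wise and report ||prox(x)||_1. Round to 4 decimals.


Soft-thresholding with lambda = 2.49:
prox(-5.5794) = sign(-5.5794)*max(|-5.5794| - 2.49, 0) = -3.0894
prox(-1.2991) = sign(-1.2991)*max(|-1.2991| - 2.49, 0) = 0.0
prox(-9.9926) = sign(-9.9926)*max(|-9.9926| - 2.49, 0) = -7.5026
prox(x) = [-3.0894, 0.0, -7.5026]
||prox(x)||_1 = 3.0894 + 0.0 + 7.5026 = 10.592


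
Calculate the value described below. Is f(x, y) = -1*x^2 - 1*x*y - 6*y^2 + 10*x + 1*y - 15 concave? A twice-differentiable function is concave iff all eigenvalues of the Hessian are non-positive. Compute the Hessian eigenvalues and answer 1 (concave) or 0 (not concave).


The Hessian of f(x,y) = -1*x^2 - 1*x*y - 6*y^2 + 10*x + 1*y - 15 is:
H = [[-2, -1], [-1, -12]]
Trace = -2 - 12 = -14
Determinant = -2*-12 - (-1)^2 = 23
Discriminant = (-14)^2 - 4*23 = 104.0
Eigenvalues: lambda_1 = -12.099, lambda_2 = -1.901
The function is concave.

1


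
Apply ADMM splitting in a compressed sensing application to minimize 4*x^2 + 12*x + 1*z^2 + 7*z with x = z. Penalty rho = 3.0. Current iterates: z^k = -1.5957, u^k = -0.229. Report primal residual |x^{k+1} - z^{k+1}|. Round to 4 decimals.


ADMM iteration with rho = 3.0, z^k = -1.5957, u^k = -0.229
Step 1: x-update.
Minimize 4*x^2 + 12*x + (3.0/2)*(x + 1.5957 - 0.229)^2
FOC: (2*4 + 3.0)*x = -12 + 3.0*(-1.5957 + 0.229)
x^{k+1} = -1.4636
Step 2: z-update.
Minimize 1*z^2 + 7*z + (3.0/2)*(-1.4636 - z - 0.229)^2
FOC: (2*1 + 3.0)*z = -7 + 3.0*(-1.4636 - 0.229)
z^{k+1} = -2.4156
Step 3: u-update.
u^{k+1} = -0.229 - 1.4636 + 2.4156 = 0.7229
Step 4: Primal residual = |-1.4636 + 2.4156| = 0.9519


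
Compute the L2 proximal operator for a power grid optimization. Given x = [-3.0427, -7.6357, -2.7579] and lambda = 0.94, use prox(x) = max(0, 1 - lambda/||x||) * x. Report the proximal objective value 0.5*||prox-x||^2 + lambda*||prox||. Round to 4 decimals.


Step 1: Compute ||x||.
||x|| = 8.6699
Step 2: Compute scaling factor.
scale = max(0, 1 - 0.94/8.6699) = 0.8916
Step 3: prox(x) = [-2.7128, -6.8078, -2.4589]
||prox(x)|| = 7.7299
Step 4: Proximal objective.
0.5*||prox-x||^2 = 0.4418
lambda*||prox|| = 7.2661
Total = 7.7079


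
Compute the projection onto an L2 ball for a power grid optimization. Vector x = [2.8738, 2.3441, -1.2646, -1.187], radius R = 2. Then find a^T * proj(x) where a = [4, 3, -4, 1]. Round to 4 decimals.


Step 1: Compute ||x|| (intermediates to 6 decimals).
||x|| = sqrt(2.8738^2 + 2.3441^2 + (-1.2646)^2 + (-1.187)^2) = 4.094107
Step 2: Project.
Since ||x|| > R, scale = R/||x|| = 2/4.094107 = 0.488507, proj(x) = scale * x
proj(x) = [1.403871, 1.145109, -0.617766, -0.579858]
Step 3: Dot product.
a^T * proj(x) = 4*1.403871 + 3*1.145109 - 4*(-0.617766) + 1*(-0.579858) = 10.942


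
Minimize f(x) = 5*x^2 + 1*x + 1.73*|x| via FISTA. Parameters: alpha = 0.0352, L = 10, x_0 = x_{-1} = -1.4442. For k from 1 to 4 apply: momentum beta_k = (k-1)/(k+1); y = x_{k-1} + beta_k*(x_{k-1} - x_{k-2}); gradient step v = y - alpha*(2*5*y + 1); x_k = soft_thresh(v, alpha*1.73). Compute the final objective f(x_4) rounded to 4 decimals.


FISTA on f(x) = 5*x^2 + 1*x + 1.73*|x|
L = 10, alpha = 0.0352
Iteration 1: beta = 0.0, y = -1.4442 + 0.0*(-1.4442 + 1.4442) = -1.4442
  grad(y) = -13.442, v = y - alpha*grad = -0.971
  prox(v) = soft_thresh(-0.971, 0.0609) = -0.9101
Iteration 2: beta = 0.3333, y = -0.9101 + 0.3333*(-0.9101 + 1.4442) = -0.7321
  grad(y) = -6.3213, v = y - alpha*grad = -0.5096
  prox(v) = soft_thresh(-0.5096, 0.0609) = -0.4487
Iteration 3: beta = 0.5, y = -0.4487 + 0.5*(-0.4487 + 0.9101) = -0.218
  grad(y) = -1.1801, v = y - alpha*grad = -0.1765
  prox(v) = soft_thresh(-0.1765, 0.0609) = -0.1156
Iteration 4: beta = 0.6, y = -0.1156 + 0.6*(-0.1156 + 0.4487) = 0.0843
  grad(y) = 1.8431, v = y - alpha*grad = 0.0194
  prox(v) = soft_thresh(0.0194, 0.0609) = 0.0
f(x_4) = 5*0.0^2 + 1*0.0 + 1.73*|0.0| = 0.0


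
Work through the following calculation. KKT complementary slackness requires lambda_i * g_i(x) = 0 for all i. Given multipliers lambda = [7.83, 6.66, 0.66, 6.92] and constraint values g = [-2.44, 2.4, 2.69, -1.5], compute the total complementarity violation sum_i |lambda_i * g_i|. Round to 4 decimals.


KKT complementary slackness check:
lambda_1 * g_1 = 7.83 * -2.44 = -19.1052
lambda_2 * g_2 = 6.66 * 2.4 = 15.984
lambda_3 * g_3 = 0.66 * 2.69 = 1.7754
lambda_4 * g_4 = 6.92 * -1.5 = -10.38
Total violation = 19.1052 + 15.984 + 1.7754 + 10.38 = 47.2446


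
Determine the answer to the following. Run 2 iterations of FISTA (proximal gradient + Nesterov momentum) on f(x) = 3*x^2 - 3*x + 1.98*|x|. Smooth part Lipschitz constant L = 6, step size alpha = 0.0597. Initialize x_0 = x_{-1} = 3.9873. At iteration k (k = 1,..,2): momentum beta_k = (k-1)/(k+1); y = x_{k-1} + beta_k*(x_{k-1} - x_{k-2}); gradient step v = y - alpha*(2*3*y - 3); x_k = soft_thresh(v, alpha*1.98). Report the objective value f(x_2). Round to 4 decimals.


FISTA on f(x) = 3*x^2 - 3*x + 1.98*|x|
L = 6, alpha = 0.0597
Iteration 1: beta = 0.0, y = 3.9873 + 0.0*(3.9873 - 3.9873) = 3.9873
  grad(y) = 20.9238, v = y - alpha*grad = 2.7381
  prox(v) = soft_thresh(2.7381, 0.1182) = 2.6199
Iteration 2: beta = 0.3333, y = 2.6199 + 0.3333*(2.6199 - 3.9873) = 2.1642
  grad(y) = 9.9849, v = y - alpha*grad = 1.5681
  prox(v) = soft_thresh(1.5681, 0.1182) = 1.4499
f(x_2) = 3*1.4499^2 - 3*1.4499 + 1.98*|1.4499| = 4.8274


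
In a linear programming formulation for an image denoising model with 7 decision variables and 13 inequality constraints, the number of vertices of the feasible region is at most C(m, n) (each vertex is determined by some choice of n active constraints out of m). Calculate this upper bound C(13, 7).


Each vertex corresponds to some choice of n active constraints out of m, so the number of vertices is at most C(m, n) = m! / (n!(m-n)!).
m = 13, n = 7
Numerator: 13 * 12 * 11 * 10 * 9 * 8 * 7
Denominator: 7! = 5040
C(13, 7) = 1716


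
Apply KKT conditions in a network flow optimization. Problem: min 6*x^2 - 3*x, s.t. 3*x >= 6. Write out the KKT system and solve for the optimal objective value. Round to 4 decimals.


Step 1: Try lambda = 0 (constraint inactive).
x_unc = 3/(2*6) = 0.25
Check: 3*0.25 = 0.75 < 6 -- violated!
Step 2: Constraint must be active: 3*x = 6
x* = 6/3 = 2.0
lambda = (2*6*2.0 - 3)/3 = 7.0
Step 3: Compute optimal value.
f(x*) = 6*2.0^2 - 3*2.0 = 18.0


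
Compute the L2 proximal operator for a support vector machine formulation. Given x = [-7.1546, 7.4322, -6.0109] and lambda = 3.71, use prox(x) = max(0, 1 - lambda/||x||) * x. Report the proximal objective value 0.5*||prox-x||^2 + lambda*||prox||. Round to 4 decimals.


Step 1: Compute ||x||.
||x|| = 11.9397
Step 2: Compute scaling factor.
scale = max(0, 1 - 3.71/11.9397) = 0.6893
Step 3: prox(x) = [-4.9315, 5.1228, -4.1431]
||prox(x)|| = 8.2297
Step 4: Proximal objective.
0.5*||prox-x||^2 = 6.8821
lambda*||prox|| = 30.5322
Total = 37.4143


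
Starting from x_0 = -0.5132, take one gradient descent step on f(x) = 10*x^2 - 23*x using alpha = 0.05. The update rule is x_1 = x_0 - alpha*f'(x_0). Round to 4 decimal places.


We compute the gradient at x_0 and apply the update.
f'(x) = 20*x - 23
f'(-0.5132) = 20*-0.5132 - 23 = -33.264
x_1 = -0.5132 - 0.05*-33.264 = 1.15


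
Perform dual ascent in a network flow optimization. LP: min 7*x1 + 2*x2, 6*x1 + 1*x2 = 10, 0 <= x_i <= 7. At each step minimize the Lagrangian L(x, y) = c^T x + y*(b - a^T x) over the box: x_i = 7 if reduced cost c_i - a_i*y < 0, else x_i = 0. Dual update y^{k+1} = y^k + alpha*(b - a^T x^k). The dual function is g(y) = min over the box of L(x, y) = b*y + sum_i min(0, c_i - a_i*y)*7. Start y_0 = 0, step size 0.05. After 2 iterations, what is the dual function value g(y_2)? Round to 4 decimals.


Dual ascent for LP: min 7*x1 + 2*x2, 6*x1 + 1*x2 = 10, 0 <= x_i <= 7
Step 1: y^k = 0.0, reduced costs: (7.0, 2.0)
  x^k = (0.0, 0.0), subgradient = b - a^T x = 10.0
  y^{k+1} = 0.0 + 0.05*10.0 = 0.5
Step 2: y^k = 0.5, reduced costs: (4.0, 1.5)
  x^k = (0.0, 0.0), subgradient = b - a^T x = 10.0
  y^{k+1} = 0.5 + 0.05*10.0 = 1.0
Dual objective at y_2 = 1.0: reduced costs (1.0, 1.0), box minimizer x = (0.0, 0.0)
g(y_2) = b*y + (c1 - a1*y)*x1 + (c2 - a2*y)*x2 = 10*1.0 + 1.0*0.0 + 1.0*0.0 = 10.0 + 0.0 + 0.0 = 10.0


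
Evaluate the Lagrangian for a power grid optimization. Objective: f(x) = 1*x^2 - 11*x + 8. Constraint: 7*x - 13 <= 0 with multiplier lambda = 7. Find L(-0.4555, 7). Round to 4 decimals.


Step 1: Evaluate f(x).
f(-0.4555) = 1*(-0.4555)^2 - 11*(-0.4555) + 8 = 13.218
Step 2: Evaluate g(x).
g(-0.4555) = 7*-0.4555 - 13 = -16.1885
Step 3: Compute Lagrangian.
L = 13.218 + 7*-16.1885 = -100.1015


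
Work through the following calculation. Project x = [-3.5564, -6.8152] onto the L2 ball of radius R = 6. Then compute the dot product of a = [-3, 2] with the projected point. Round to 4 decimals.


Step 1: Compute ||x|| (intermediates to 6 decimals).
||x|| = sqrt((-3.5564)^2 + (-6.8152)^2) = 7.687323
Step 2: Project.
Since ||x|| > R, scale = R/||x|| = 6/7.687323 = 0.780506, proj(x) = scale * x
proj(x) = [-2.775792, -5.319304]
Step 3: Dot product.
a^T * proj(x) = -3*(-2.775792) + 2*(-5.319304) = -2.3112


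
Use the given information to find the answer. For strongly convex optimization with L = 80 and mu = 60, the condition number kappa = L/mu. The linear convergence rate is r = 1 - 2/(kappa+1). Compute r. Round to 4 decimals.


Step 1: Compute the condition number.
kappa = L/mu = 80/60 = 1.3333
Step 2: Compute the convergence rate.
r = 1 - 2/(kappa + 1) = 1 - 2*mu/(L + mu) = (L - mu)/(L + mu) = 20/140 = 0.1429


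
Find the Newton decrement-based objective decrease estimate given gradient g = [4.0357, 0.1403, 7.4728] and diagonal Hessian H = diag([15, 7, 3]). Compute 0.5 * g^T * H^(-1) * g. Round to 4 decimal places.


Step 1: H is diagonal, so H^(-1) * g = [0.269, 0.02, 2.4909].
Step 2: g^T H^(-1) g = sum_i g_i^2 / H_ii
  = (4.0357)^2/15 + (0.1403)^2/7 + (7.4728)^2/3
  = 1.0858 + 0.0028 + 18.6142 = 19.7029
Step 3: Objective decrease = 0.5 * g^T H^(-1) g = 9.8514


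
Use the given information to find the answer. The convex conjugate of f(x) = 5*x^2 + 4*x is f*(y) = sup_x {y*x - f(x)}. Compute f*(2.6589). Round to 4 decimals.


f*(y) = sup_x {y*x - a*x^2 - b*x} = sup_x {(y-b)*x - a*x^2}
FOC: (y - b) - 2a*x = 0 => x* = (y - b)/(2a)
x* = (2.6589 - 4)/(2*5) = -0.1341
f*(2.6589) = (y-b)^2/(4a) = (2.6589 - 4)^2/(4*5)
= 1.7985/20 = 0.0899


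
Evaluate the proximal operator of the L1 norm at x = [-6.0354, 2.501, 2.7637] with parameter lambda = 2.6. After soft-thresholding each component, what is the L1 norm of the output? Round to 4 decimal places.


Soft-thresholding with lambda = 2.6:
prox(-6.0354) = sign(-6.0354)*max(|-6.0354| - 2.6, 0) = -3.4354
prox(2.501) = sign(2.501)*max(|2.501| - 2.6, 0) = 0.0
prox(2.7637) = sign(2.7637)*max(|2.7637| - 2.6, 0) = 0.1637
prox(x) = [-3.4354, 0.0, 0.1637]
||prox(x)||_1 = 3.4354 + 0.0 + 0.1637 = 3.5991


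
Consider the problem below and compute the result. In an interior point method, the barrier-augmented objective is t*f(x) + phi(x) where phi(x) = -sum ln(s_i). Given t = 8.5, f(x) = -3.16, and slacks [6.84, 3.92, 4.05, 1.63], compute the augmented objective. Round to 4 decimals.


Step 1: Compute log-barrier.
ln values: [1.9228, 1.3661, 1.3987, 0.4886]
phi = -(1.9228 + 1.3661 + 1.3987 + 0.4886) = -5.1762
Step 2: Compute augmented objective.
t*f(x) = 8.5*-3.16 = -26.86
Total = -26.86 - 5.1762 = -32.0362


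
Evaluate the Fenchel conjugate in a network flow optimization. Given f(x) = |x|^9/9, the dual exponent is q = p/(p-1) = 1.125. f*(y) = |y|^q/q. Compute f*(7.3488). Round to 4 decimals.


The conjugate exponent q satisfies 1/p + 1/q = 1.
p = 9, so q = 9/(9 - 1) = 1.125
|y|^q = 7.3488^1.125 = 9.4296
f*(7.3488) = 9.4296 / 1.125 = 8.3819


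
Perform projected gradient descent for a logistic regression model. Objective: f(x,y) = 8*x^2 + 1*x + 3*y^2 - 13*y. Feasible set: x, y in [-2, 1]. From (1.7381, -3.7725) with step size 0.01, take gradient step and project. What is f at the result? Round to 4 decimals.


Step 1: Compute gradient at (1.7381, -3.7725).
grad_x = 2*8*1.7381 + 1 = 28.8096
grad_y = 2*3*-3.7725 - 13 = -35.635
Step 2: Gradient step.
x_raw = 1.7381 - 0.01*28.8096 = 1.45
y_raw = -3.7725 - 0.01*-35.635 = -3.4162
Step 3: Project onto [-2, 1].
x_proj = clip(1.45) = 1.0
y_proj = clip(-3.4162) = -2.0
Step 4: Evaluate f.
f(1.0, -2.0) = 47.0


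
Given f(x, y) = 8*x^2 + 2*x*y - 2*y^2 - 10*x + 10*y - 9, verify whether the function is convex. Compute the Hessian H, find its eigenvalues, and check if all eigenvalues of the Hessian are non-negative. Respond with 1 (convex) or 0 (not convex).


The Hessian of f(x,y) = 8*x^2 + 2*x*y - 2*y^2 - 10*x + 10*y - 9 is:
H = [[16, 2], [2, -4]]
Trace = 16 - 4 = 12
Determinant = 16*-4 - (2)^2 = -68
Discriminant = (12)^2 - 4*-68 = 416.0
Eigenvalues: lambda_1 = -4.198, lambda_2 = 16.198
The function is not convex.

0


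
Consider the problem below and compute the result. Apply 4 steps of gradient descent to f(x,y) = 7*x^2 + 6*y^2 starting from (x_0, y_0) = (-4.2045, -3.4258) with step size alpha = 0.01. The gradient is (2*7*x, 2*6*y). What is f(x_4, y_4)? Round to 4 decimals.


Gradient descent on f(x,y) = 7*x^2 + 6*y^2.
Starting point: (-4.2045, -3.4258), alpha = 0.01
Step 1: grad_x = 2*7*-4.2045 = -58.863, grad_y = 2*6*-3.4258 = -41.1096
  x_1 = -4.2045 - 0.01*-58.863 = -3.6159
  y_1 = -3.4258 - 0.01*-41.1096 = -3.0147
Step 2: grad_x = 2*7*-3.6159 = -50.6222, grad_y = 2*6*-3.0147 = -36.1764
  x_2 = -3.6159 - 0.01*-50.6222 = -3.1096
  y_2 = -3.0147 - 0.01*-36.1764 = -2.6529
Step 3: grad_x = 2*7*-3.1096 = -43.5351, grad_y = 2*6*-2.6529 = -31.8353
  x_3 = -3.1096 - 0.01*-43.5351 = -2.6743
  y_3 = -2.6529 - 0.01*-31.8353 = -2.3346
Step 4: grad_x = 2*7*-2.6743 = -37.4402, grad_y = 2*6*-2.3346 = -28.015
  x_4 = -2.6743 - 0.01*-37.4402 = -2.2999
  y_4 = -2.3346 - 0.01*-28.015 = -2.0544
f(-2.2999, -2.0544) = 7*(-2.2999)^2 + 6*(-2.0544)^2 = 62.3509


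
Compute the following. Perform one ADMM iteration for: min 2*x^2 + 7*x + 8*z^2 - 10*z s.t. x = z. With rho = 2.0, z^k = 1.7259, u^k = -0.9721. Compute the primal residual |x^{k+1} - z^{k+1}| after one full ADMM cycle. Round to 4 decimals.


ADMM iteration with rho = 2.0, z^k = 1.7259, u^k = -0.9721
Step 1: x-update.
Minimize 2*x^2 + 7*x + (2.0/2)*(x - 1.7259 - 0.9721)^2
FOC: (2*2 + 2.0)*x = -7 + 2.0*(1.7259 + 0.9721)
x^{k+1} = -0.2673
Step 2: z-update.
Minimize 8*z^2 - 10*z + (2.0/2)*(-0.2673 - z - 0.9721)^2
FOC: (2*8 + 2.0)*z = 10 + 2.0*(-0.2673 - 0.9721)
z^{k+1} = 0.4178
Step 3: u-update.
u^{k+1} = -0.9721 - 0.2673 - 0.4178 = -1.6573
Step 4: Primal residual = |-0.2673 - 0.4178| = 0.6852


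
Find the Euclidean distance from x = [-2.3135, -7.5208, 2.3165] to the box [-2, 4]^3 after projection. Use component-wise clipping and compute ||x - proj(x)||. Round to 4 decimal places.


Project each component onto [-2, 4].
clip(-2.3135) = -2.0, clip(-7.5208) = -2.0, clip(2.3165) = 2.3165
Projection = [-2.0, -2.0, 2.3165]
Squared diffs: [0.0983, 30.4792, 0.0]
Distance = sqrt(30.5775) = 5.5297


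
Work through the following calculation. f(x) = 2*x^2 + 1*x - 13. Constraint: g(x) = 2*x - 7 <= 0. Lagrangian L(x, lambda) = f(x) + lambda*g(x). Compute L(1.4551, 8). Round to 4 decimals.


Step 1: Evaluate f(x).
f(1.4551) = 2*1.4551^2 + 1*1.4551 - 13 = -7.3103
Step 2: Evaluate g(x).
g(1.4551) = 2*1.4551 - 7 = -4.0898
Step 3: Compute Lagrangian.
L = -7.3103 + 8*-4.0898 = -40.0287


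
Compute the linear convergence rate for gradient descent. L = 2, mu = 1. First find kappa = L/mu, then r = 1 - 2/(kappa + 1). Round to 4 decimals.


Step 1: Compute the condition number.
kappa = L/mu = 2/1 = 2.0
Step 2: Compute the convergence rate.
r = 1 - 2/(kappa + 1) = 1 - 2*mu/(L + mu) = (L - mu)/(L + mu) = 1/3 = 0.3333


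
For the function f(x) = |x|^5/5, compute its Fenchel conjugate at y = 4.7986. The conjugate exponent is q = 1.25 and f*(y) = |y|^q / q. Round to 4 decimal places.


The conjugate exponent q satisfies 1/p + 1/q = 1.
p = 5, so q = 5/(5 - 1) = 1.25
|y|^q = 4.7986^1.25 = 7.1022
f*(4.7986) = 7.1022 / 1.25 = 5.6818


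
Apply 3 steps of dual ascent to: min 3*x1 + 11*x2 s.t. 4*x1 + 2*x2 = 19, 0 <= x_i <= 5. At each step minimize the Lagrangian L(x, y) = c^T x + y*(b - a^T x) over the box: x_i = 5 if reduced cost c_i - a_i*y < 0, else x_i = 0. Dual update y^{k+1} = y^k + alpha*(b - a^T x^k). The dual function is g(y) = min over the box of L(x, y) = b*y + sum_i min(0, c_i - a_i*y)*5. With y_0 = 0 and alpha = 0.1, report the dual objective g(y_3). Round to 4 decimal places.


Dual ascent for LP: min 3*x1 + 11*x2, 4*x1 + 2*x2 = 19, 0 <= x_i <= 5
Step 1: y^k = 0.0, reduced costs: (3.0, 11.0)
  x^k = (0.0, 0.0), subgradient = b - a^T x = 19.0
  y^{k+1} = 0.0 + 0.1*19.0 = 1.9
Step 2: y^k = 1.9, reduced costs: (-4.6, 7.2)
  x^k = (5.0, 0.0), subgradient = b - a^T x = -1.0
  y^{k+1} = 1.9 + 0.1*-1.0 = 1.8
Step 3: y^k = 1.8, reduced costs: (-4.2, 7.4)
  x^k = (5.0, 0.0), subgradient = b - a^T x = -1.0
  y^{k+1} = 1.8 + 0.1*-1.0 = 1.7
Dual objective at y_3 = 1.7: reduced costs (-3.8, 7.6), box minimizer x = (5.0, 0.0)
g(y_3) = b*y + (c1 - a1*y)*x1 + (c2 - a2*y)*x2 = 19*1.7 + (-3.8)*5.0 + 7.6*0.0 = 32.3 - 19.0 + 0.0 = 13.3


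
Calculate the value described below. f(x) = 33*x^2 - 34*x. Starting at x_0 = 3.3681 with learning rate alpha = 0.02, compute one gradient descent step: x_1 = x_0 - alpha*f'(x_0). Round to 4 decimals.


We compute the gradient at x_0 and apply the update.
f'(x) = 66*x - 34
f'(3.3681) = 66*3.3681 - 34 = 188.2946
x_1 = 3.3681 - 0.02*188.2946 = -0.3978


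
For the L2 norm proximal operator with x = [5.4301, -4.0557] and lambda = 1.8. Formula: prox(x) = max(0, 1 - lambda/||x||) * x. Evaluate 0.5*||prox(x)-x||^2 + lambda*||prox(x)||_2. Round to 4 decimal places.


Step 1: Compute ||x||.
||x|| = 6.7775
Step 2: Compute scaling factor.
scale = max(0, 1 - 1.8/6.7775) = 0.7344
Step 3: prox(x) = [3.988, -2.9786]
||prox(x)|| = 4.9775
Step 4: Proximal objective.
0.5*||prox-x||^2 = 1.62
lambda*||prox|| = 8.9595
Total = 10.5795


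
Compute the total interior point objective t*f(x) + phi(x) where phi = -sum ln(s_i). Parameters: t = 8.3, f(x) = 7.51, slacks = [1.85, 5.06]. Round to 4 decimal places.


Step 1: Compute log-barrier.
ln values: [0.6152, 1.6214]
phi = -(0.6152 + 1.6214) = -2.2366
Step 2: Compute augmented objective.
t*f(x) = 8.3*7.51 = 62.333
Total = 62.333 - 2.2366 = 60.0964


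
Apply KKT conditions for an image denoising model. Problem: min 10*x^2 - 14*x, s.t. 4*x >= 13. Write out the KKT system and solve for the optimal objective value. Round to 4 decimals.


Step 1: Try lambda = 0 (constraint inactive).
x_unc = 14/(2*10) = 0.7
Check: 4*0.7 = 2.8 < 13 -- violated!
Step 2: Constraint must be active: 4*x = 13
x* = 13/4 = 3.25
lambda = (2*10*3.25 - 14)/4 = 12.75
Step 3: Compute optimal value.
f(x*) = 10*3.25^2 - 14*3.25 = 60.125


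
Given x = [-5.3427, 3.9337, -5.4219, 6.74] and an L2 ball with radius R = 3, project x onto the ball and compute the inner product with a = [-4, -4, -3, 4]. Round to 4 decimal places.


Step 1: Compute ||x|| (intermediates to 6 decimals).
||x|| = sqrt((-5.3427)^2 + 3.9337^2 + (-5.4219)^2 + 6.74^2) = 10.901515
Step 2: Project.
Since ||x|| > R, scale = R/||x|| = 3/10.901515 = 0.275191, proj(x) = scale * x
proj(x) = [-1.470263, 1.082519, -1.492058, 1.854787]
Step 3: Dot product.
a^T * proj(x) = -4*(-1.470263) - 4*1.082519 - 3*(-1.492058) + 4*1.854787 = 13.4463


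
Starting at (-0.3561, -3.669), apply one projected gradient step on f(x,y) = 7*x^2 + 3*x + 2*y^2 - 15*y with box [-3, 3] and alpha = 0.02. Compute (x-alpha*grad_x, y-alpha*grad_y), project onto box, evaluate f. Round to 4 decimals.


Step 1: Compute gradient at (-0.3561, -3.669).
grad_x = 2*7*-0.3561 + 3 = -1.9854
grad_y = 2*2*-3.669 - 15 = -29.676
Step 2: Gradient step.
x_raw = -0.3561 - 0.02*-1.9854 = -0.3164
y_raw = -3.669 - 0.02*-29.676 = -3.0755
Step 3: Project onto [-3, 3].
x_proj = clip(-0.3164) = -0.3164
y_proj = clip(-3.0755) = -3.0
Step 4: Evaluate f.
f(-0.3164, -3.0) = 62.7516


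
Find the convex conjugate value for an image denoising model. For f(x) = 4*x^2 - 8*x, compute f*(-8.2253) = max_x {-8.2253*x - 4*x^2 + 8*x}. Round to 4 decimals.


f*(y) = sup_x {y*x - a*x^2 - b*x} = sup_x {(y-b)*x - a*x^2}
FOC: (y - b) - 2a*x = 0 => x* = (y - b)/(2a)
x* = (-8.2253 + 8)/(2*4) = -0.0282
f*(-8.2253) = (y-b)^2/(4a) = (-8.2253 + 8)^2/(4*4)
= 0.0508/16 = 0.0032


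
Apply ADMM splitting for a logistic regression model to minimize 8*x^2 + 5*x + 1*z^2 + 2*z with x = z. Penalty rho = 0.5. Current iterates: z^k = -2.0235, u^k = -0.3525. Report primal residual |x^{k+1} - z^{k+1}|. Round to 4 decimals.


ADMM iteration with rho = 0.5, z^k = -2.0235, u^k = -0.3525
Step 1: x-update.
Minimize 8*x^2 + 5*x + (0.5/2)*(x + 2.0235 - 0.3525)^2
FOC: (2*8 + 0.5)*x = -5 + 0.5*(-2.0235 + 0.3525)
x^{k+1} = -0.3537
Step 2: z-update.
Minimize 1*z^2 + 2*z + (0.5/2)*(-0.3537 - z - 0.3525)^2
FOC: (2*1 + 0.5)*z = -2 + 0.5*(-0.3537 - 0.3525)
z^{k+1} = -0.9412
Step 3: u-update.
u^{k+1} = -0.3525 - 0.3537 + 0.9412 = 0.2351
Step 4: Primal residual = |-0.3537 + 0.9412| = 0.5876


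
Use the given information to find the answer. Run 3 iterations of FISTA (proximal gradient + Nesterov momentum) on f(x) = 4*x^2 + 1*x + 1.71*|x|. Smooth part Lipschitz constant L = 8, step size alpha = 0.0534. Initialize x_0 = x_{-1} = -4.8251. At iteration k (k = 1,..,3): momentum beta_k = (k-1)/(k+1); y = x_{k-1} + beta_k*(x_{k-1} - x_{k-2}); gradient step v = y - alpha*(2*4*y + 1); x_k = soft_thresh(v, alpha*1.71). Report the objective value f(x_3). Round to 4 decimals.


FISTA on f(x) = 4*x^2 + 1*x + 1.71*|x|
L = 8, alpha = 0.0534
Iteration 1: beta = 0.0, y = -4.8251 + 0.0*(-4.8251 + 4.8251) = -4.8251
  grad(y) = -37.6008, v = y - alpha*grad = -2.8172
  prox(v) = soft_thresh(-2.8172, 0.0913) = -2.7259
Iteration 2: beta = 0.3333, y = -2.7259 + 0.3333*(-2.7259 + 4.8251) = -2.0262
  grad(y) = -15.2094, v = y - alpha*grad = -1.214
  prox(v) = soft_thresh(-1.214, 0.0913) = -1.1227
Iteration 3: beta = 0.5, y = -1.1227 + 0.5*(-1.1227 + 2.7259) = -0.3211
  grad(y) = -1.5685, v = y - alpha*grad = -0.2373
  prox(v) = soft_thresh(-0.2373, 0.0913) = -0.146
f(x_3) = 4*(-0.146)^2 + 1*(-0.146) + 1.71*|-0.146| = 0.1889


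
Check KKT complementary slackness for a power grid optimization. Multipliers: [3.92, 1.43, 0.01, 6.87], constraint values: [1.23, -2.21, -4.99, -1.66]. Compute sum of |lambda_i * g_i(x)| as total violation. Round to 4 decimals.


KKT complementary slackness check:
lambda_1 * g_1 = 3.92 * 1.23 = 4.8216
lambda_2 * g_2 = 1.43 * -2.21 = -3.1603
lambda_3 * g_3 = 0.01 * -4.99 = -0.0499
lambda_4 * g_4 = 6.87 * -1.66 = -11.4042
Total violation = 4.8216 + 3.1603 + 0.0499 + 11.4042 = 19.436


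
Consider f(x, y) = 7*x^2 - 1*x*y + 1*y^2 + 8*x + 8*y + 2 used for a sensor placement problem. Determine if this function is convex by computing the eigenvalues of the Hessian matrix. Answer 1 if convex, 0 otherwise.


The Hessian of f(x,y) = 7*x^2 - 1*x*y + 1*y^2 + 8*x + 8*y + 2 is:
H = [[14, -1], [-1, 2]]
Trace = 14 + 2 = 16
Determinant = 14*2 - (-1)^2 = 27
Discriminant = (16)^2 - 4*27 = 148.0
Eigenvalues: lambda_1 = 1.9172, lambda_2 = 14.0828
The function is convex.

1


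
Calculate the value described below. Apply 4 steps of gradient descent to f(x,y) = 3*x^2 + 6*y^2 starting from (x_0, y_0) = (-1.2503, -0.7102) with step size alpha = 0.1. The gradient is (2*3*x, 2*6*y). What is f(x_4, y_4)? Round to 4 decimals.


Gradient descent on f(x,y) = 3*x^2 + 6*y^2.
Starting point: (-1.2503, -0.7102), alpha = 0.1
Step 1: grad_x = 2*3*-1.2503 = -7.5018, grad_y = 2*6*-0.7102 = -8.5224
  x_1 = -1.2503 - 0.1*-7.5018 = -0.5001
  y_1 = -0.7102 - 0.1*-8.5224 = 0.142
Step 2: grad_x = 2*3*-0.5001 = -3.0007, grad_y = 2*6*0.142 = 1.7045
  x_2 = -0.5001 - 0.1*-3.0007 = -0.2
  y_2 = 0.142 - 0.1*1.7045 = -0.0284
Step 3: grad_x = 2*3*-0.2 = -1.2003, grad_y = 2*6*-0.0284 = -0.3409
  x_3 = -0.2 - 0.1*-1.2003 = -0.08
  y_3 = -0.0284 - 0.1*-0.3409 = 0.0057
Step 4: grad_x = 2*3*-0.08 = -0.4801, grad_y = 2*6*0.0057 = 0.0682
  x_4 = -0.08 - 0.1*-0.4801 = -0.032
  y_4 = 0.0057 - 0.1*0.0682 = -0.0011
f(-0.032, -0.0011) = 3*(-0.032)^2 + 6*(-0.0011)^2 = 0.0031


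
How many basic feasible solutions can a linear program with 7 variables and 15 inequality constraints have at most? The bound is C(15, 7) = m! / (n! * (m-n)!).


Each vertex corresponds to some choice of n active constraints out of m, so the number of vertices is at most C(m, n) = m! / (n!(m-n)!).
m = 15, n = 7
Numerator: 15 * 14 * 13 * 12 * 11 * 10 * 9
Denominator: 7! = 5040
C(15, 7) = 6435


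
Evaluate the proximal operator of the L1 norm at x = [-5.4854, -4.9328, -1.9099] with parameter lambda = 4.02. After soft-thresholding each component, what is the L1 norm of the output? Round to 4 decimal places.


Soft-thresholding with lambda = 4.02:
prox(-5.4854) = sign(-5.4854)*max(|-5.4854| - 4.02, 0) = -1.4654
prox(-4.9328) = sign(-4.9328)*max(|-4.9328| - 4.02, 0) = -0.9128
prox(-1.9099) = sign(-1.9099)*max(|-1.9099| - 4.02, 0) = 0.0
prox(x) = [-1.4654, -0.9128, 0.0]
||prox(x)||_1 = 1.4654 + 0.9128 + 0.0 = 2.3782


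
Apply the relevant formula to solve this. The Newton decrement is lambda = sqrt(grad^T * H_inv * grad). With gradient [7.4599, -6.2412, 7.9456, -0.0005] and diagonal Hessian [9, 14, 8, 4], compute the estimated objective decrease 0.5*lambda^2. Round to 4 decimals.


Step 1: H is diagonal, so H^(-1) * g = [0.8289, -0.4458, 0.9932, -0.0001].
Step 2: g^T H^(-1) g = sum_i g_i^2 / H_ii
  = (7.4599)^2/9 + (-6.2412)^2/14 + (7.9456)^2/8 + (-0.0005)^2/4
  = 6.1833 + 2.7823 + 7.8916 + 0.0 = 16.8572
Step 3: Objective decrease = 0.5 * g^T H^(-1) g = 8.4286


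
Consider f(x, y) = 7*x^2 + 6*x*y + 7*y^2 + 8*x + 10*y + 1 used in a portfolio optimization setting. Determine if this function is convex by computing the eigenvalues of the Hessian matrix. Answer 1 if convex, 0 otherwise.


The Hessian of f(x,y) = 7*x^2 + 6*x*y + 7*y^2 + 8*x + 10*y + 1 is:
H = [[14, 6], [6, 14]]
Trace = 14 + 14 = 28
Determinant = 14*14 - (6)^2 = 160
Discriminant = (28)^2 - 4*160 = 144.0
Eigenvalues: lambda_1 = 8.0, lambda_2 = 20.0
The function is convex.

1


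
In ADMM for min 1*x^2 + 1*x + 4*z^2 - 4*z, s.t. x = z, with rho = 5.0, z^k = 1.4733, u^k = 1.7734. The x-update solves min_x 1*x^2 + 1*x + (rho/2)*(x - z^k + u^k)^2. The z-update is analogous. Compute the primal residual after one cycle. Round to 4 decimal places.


ADMM iteration with rho = 5.0, z^k = 1.4733, u^k = 1.7734
Step 1: x-update.
Minimize 1*x^2 + 1*x + (5.0/2)*(x - 1.4733 + 1.7734)^2
FOC: (2*1 + 5.0)*x = -1 + 5.0*(1.4733 - 1.7734)
x^{k+1} = -0.3572
Step 2: z-update.
Minimize 4*z^2 - 4*z + (5.0/2)*(-0.3572 - z + 1.7734)^2
FOC: (2*4 + 5.0)*z = 4 + 5.0*(-0.3572 + 1.7734)
z^{k+1} = 0.8524
Step 3: u-update.
u^{k+1} = 1.7734 - 0.3572 - 0.8524 = 0.5638
Step 4: Primal residual = |-0.3572 - 0.8524| = 1.2096
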